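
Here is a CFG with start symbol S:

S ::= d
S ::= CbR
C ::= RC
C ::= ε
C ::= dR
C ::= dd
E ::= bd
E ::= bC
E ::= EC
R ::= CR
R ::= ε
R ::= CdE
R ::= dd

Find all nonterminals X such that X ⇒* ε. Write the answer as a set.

Directly nullable (have an ε-rule): {C, R}.
Not nullable: E, S — each has a terminal in every rule's right-hand side or depends on a non-nullable symbol.

{C, R}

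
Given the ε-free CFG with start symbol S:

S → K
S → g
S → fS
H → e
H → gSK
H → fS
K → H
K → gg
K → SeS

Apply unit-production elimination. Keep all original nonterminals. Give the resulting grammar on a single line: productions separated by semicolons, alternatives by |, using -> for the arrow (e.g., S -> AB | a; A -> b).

S -> e | g | fS | gg | SeS | gSK; H -> e | fS | gSK; K -> e | fS | gg | SeS | gSK

Unit productions: K->H, S->K.
Unit pairs (A ⇒* B via units): (K,H), (S,H), (S,K).
S: inherits non-unit rules of {H, K, S} → SeS | e | fS | g | gSK | gg.
H: inherits non-unit rules of {H} → e | fS | gSK.
K: inherits non-unit rules of {H, K} → SeS | e | fS | gSK | gg.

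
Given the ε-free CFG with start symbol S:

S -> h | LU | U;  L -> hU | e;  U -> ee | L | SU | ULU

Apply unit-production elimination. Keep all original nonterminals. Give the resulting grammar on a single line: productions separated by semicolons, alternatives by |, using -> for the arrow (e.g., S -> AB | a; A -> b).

S -> e | h | LU | SU | ee | hU | ULU; L -> e | hU; U -> e | SU | ee | hU | ULU

Unit productions: S->U, U->L.
Unit pairs (A ⇒* B via units): (S,L), (S,U), (U,L).
S: inherits non-unit rules of {L, S, U} → LU | SU | ULU | e | ee | h | hU.
L: inherits non-unit rules of {L} → e | hU.
U: inherits non-unit rules of {L, U} → SU | ULU | e | ee | hU.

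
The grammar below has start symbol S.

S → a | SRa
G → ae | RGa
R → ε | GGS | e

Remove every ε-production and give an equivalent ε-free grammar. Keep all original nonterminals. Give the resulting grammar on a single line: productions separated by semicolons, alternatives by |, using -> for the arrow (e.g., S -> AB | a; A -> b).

S -> a | Sa | SRa; G -> Ga | ae | RGa; R -> e | GGS

Nullable set: {R}.
S -> SRa: R nullable, giving SRa | Sa.
G -> RGa: R nullable, giving Ga | RGa.
Drop R -> ε.
Unchanged (no nullable symbols): S -> a; G -> ae; R -> GGS; R -> e.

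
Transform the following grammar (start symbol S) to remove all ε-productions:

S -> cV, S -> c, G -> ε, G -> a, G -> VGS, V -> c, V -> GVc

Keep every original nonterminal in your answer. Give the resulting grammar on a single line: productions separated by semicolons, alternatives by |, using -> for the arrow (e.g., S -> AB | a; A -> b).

Nullable set: {G}.
Drop G -> ε.
G -> VGS: G nullable, giving VGS | VS.
V -> GVc: G nullable, giving GVc | Vc.
Unchanged (no nullable symbols): S -> c; S -> cV; G -> a; V -> c.

S -> c | cV; G -> a | VS | VGS; V -> c | Vc | GVc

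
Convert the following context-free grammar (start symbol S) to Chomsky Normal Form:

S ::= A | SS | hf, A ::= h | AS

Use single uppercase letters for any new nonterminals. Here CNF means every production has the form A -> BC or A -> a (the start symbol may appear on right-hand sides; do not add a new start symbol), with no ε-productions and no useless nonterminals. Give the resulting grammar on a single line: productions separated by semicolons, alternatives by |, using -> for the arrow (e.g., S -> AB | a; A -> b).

No ε-productions.
After unit-elimination: S -> h | AS | SS | hf; A -> h | AS.
TERM: introduce C -> f, B -> h and substitute in every rule of length ≥2.

S -> h | AS | BC | SS; A -> h | AS; B -> h; C -> f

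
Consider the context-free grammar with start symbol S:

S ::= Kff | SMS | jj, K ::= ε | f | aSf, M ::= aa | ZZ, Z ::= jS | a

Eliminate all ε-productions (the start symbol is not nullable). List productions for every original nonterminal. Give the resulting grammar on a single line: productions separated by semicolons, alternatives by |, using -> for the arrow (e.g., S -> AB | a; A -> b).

Nullable set: {K}.
S -> Kff: K nullable, giving Kff | ff.
Drop K -> ε.
Unchanged (no nullable symbols): S -> SMS; S -> jj; K -> aSf; K -> f; M -> ZZ; M -> aa; Z -> a; Z -> jS.

S -> ff | jj | Kff | SMS; K -> f | aSf; M -> ZZ | aa; Z -> a | jS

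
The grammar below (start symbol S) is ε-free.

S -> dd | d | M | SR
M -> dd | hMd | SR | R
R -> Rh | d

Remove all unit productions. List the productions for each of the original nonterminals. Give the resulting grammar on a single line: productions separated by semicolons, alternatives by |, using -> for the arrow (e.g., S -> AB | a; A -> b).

Unit productions: M->R, S->M.
Unit pairs (A ⇒* B via units): (M,R), (S,M), (S,R).
S: inherits non-unit rules of {M, R, S} → Rh | SR | d | dd | hMd.
M: inherits non-unit rules of {M, R} → Rh | SR | d | dd | hMd.
R: inherits non-unit rules of {R} → Rh | d.

S -> d | Rh | SR | dd | hMd; M -> d | Rh | SR | dd | hMd; R -> d | Rh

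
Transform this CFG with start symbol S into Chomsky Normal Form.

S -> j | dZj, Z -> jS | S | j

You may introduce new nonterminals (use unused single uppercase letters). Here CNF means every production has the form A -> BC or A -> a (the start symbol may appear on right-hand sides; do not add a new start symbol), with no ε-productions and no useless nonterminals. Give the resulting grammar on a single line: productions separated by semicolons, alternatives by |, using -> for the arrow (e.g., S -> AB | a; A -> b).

S -> j | AC; A -> d; B -> j; C -> ZB; D -> ZB; Z -> j | AD | BS

No ε-productions.
After unit-elimination: S -> j | dZj; Z -> j | jS | dZj.
TERM: introduce A -> d, B -> j and substitute in every rule of length ≥2.
BIN: S -> AZB becomes S -> AC, C -> ZB; Z -> AZB becomes Z -> AD, D -> ZB.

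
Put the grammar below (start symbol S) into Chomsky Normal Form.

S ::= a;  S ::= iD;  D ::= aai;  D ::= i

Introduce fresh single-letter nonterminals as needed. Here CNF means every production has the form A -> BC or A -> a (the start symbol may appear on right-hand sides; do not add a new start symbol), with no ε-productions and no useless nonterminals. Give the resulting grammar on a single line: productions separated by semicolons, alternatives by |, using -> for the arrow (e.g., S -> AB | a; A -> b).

S -> a | BD; A -> a; B -> i; C -> AB; D -> i | AC

No ε-productions.
No unit productions to eliminate.
TERM: introduce A -> a, B -> i and substitute in every rule of length ≥2.
BIN: D -> AAB becomes D -> AC, C -> AB.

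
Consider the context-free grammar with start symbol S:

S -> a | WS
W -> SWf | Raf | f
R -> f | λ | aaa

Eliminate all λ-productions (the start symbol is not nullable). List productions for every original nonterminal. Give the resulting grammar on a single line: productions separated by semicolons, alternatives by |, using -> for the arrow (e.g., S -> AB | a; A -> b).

S -> a | WS; R -> f | aaa; W -> f | af | Raf | SWf

Nullable set: {R}.
Drop R -> λ.
W -> Raf: R nullable, giving Raf | af.
Unchanged (no nullable symbols): S -> WS; S -> a; R -> aaa; R -> f; W -> SWf; W -> f.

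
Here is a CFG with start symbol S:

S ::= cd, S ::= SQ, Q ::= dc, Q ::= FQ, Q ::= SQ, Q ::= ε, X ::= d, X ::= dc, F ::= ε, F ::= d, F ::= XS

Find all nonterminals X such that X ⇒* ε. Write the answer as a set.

Directly nullable (have an ε-rule): {F, Q}.
Not nullable: S, X — each has a terminal in every rule's right-hand side or depends on a non-nullable symbol.

{F, Q}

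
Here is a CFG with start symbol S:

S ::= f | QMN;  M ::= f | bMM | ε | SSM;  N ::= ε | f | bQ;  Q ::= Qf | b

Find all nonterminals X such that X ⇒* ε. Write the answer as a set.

Directly nullable (have an ε-rule): {M, N}.
Not nullable: Q, S — each has a terminal in every rule's right-hand side or depends on a non-nullable symbol.

{M, N}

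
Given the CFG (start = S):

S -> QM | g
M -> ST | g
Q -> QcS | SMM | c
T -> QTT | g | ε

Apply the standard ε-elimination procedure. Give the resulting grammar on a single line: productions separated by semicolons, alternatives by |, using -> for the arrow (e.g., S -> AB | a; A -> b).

Nullable set: {T}.
M -> ST: T nullable, giving S | ST.
Drop T -> ε.
T -> QTT: T, T nullable, giving Q | QT | QTT.
Unchanged (no nullable symbols): S -> QM; S -> g; M -> g; Q -> QcS; Q -> SMM; Q -> c; T -> g.

S -> g | QM; M -> S | g | ST; Q -> c | QcS | SMM; T -> Q | g | QT | QTT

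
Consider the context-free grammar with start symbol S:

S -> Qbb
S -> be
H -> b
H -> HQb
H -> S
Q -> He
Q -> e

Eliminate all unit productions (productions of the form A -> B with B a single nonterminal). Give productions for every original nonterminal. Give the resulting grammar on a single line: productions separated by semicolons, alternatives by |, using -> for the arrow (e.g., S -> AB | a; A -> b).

S -> be | Qbb; H -> b | be | HQb | Qbb; Q -> e | He

Unit productions: H->S.
Unit pairs (A ⇒* B via units): (H,S).
S: inherits non-unit rules of {S} → Qbb | be.
H: inherits non-unit rules of {H, S} → HQb | Qbb | b | be.
Q: inherits non-unit rules of {Q} → He | e.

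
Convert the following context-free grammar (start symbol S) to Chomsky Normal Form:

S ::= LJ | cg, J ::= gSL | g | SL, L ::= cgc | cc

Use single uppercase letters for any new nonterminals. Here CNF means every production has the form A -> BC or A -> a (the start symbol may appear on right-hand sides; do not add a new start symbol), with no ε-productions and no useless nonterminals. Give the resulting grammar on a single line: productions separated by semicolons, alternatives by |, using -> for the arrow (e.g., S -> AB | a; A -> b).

S -> BA | LJ; A -> g; B -> c; C -> SL; D -> AB; J -> g | AC | SL; L -> BB | BD

No ε-productions.
No unit productions to eliminate.
TERM: introduce B -> c, A -> g and substitute in every rule of length ≥2.
BIN: J -> ASL becomes J -> AC, C -> SL; L -> BAB becomes L -> BD, D -> AB.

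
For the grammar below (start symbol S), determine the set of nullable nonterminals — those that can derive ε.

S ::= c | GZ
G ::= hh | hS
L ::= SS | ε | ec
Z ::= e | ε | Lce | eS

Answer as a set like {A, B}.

Directly nullable (have an ε-rule): {L, Z}.
Not nullable: G, S — each has a terminal in every rule's right-hand side or depends on a non-nullable symbol.

{L, Z}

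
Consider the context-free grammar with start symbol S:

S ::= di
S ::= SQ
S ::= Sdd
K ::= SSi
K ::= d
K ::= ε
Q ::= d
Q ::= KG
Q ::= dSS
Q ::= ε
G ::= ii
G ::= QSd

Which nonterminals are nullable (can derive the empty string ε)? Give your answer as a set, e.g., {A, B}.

Directly nullable (have an ε-rule): {K, Q}.
Not nullable: G, S — each has a terminal in every rule's right-hand side or depends on a non-nullable symbol.

{K, Q}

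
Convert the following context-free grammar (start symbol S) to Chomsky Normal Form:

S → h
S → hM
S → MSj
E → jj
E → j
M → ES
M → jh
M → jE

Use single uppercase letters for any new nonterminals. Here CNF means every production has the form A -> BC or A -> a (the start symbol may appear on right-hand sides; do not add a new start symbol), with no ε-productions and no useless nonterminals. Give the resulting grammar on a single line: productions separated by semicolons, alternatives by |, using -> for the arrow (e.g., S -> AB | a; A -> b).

S -> h | BM | MC; A -> j; B -> h; C -> SA; E -> j | AA; M -> AB | AE | ES

No ε-productions.
No unit productions to eliminate.
TERM: introduce B -> h, A -> j and substitute in every rule of length ≥2.
BIN: S -> MSA becomes S -> MC, C -> SA.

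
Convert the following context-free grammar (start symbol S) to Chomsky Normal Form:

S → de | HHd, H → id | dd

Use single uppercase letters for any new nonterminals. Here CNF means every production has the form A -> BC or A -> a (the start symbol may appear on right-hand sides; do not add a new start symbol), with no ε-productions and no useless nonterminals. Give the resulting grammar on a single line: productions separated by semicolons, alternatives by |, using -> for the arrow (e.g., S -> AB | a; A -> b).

No ε-productions.
No unit productions to eliminate.
TERM: introduce A -> d, C -> e, B -> i and substitute in every rule of length ≥2.
BIN: S -> HHA becomes S -> HD, D -> HA.

S -> AC | HD; A -> d; B -> i; C -> e; D -> HA; H -> AA | BA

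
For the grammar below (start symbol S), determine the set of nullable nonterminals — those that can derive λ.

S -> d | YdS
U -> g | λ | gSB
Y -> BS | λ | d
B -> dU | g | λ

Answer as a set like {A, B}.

{B, U, Y}

Directly nullable (have an ε-rule): {B, U, Y}.
Not nullable: S — each has a terminal in every rule's right-hand side or depends on a non-nullable symbol.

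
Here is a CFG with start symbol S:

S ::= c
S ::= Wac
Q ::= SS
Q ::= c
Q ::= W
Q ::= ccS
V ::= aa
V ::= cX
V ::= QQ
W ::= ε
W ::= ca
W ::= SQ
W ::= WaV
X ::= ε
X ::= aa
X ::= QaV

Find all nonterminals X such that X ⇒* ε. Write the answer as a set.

{Q, V, W, X}

Directly nullable (have an ε-rule): {W, X}.
Q is nullable via Q -> W (every symbol on the right is already known nullable).
V is nullable via V -> QQ (every symbol on the right is already known nullable).
Not nullable: S — each has a terminal in every rule's right-hand side or depends on a non-nullable symbol.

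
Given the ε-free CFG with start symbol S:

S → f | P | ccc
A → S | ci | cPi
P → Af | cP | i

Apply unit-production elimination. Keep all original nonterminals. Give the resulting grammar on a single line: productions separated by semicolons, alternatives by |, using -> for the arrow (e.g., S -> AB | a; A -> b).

Unit productions: A->S, S->P.
Unit pairs (A ⇒* B via units): (A,P), (A,S), (S,P).
S: inherits non-unit rules of {P, S} → Af | cP | ccc | f | i.
A: inherits non-unit rules of {A, P, S} → Af | cP | cPi | ccc | ci | f | i.
P: inherits non-unit rules of {P} → Af | cP | i.

S -> f | i | Af | cP | ccc; A -> f | i | Af | cP | ci | cPi | ccc; P -> i | Af | cP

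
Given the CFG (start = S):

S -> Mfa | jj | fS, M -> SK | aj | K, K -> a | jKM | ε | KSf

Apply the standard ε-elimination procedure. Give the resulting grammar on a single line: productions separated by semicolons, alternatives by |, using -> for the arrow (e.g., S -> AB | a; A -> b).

S -> fS | fa | jj | Mfa; K -> a | j | Sf | jK | jM | KSf | jKM; M -> K | S | SK | aj

Nullable set: {K, M}.
S -> Mfa: M nullable, giving Mfa | fa.
Drop K -> ε.
K -> KSf: K nullable, giving KSf | Sf.
K -> jKM: K, M nullable, giving j | jK | jKM | jM.
M -> K: K nullable, giving K.
M -> SK: K nullable, giving S | SK.
Unchanged (no nullable symbols): S -> fS; S -> jj; K -> a; M -> aj.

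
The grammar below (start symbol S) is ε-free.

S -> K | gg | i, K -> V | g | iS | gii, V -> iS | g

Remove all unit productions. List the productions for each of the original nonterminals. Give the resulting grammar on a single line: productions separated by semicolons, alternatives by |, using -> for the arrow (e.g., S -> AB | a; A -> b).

Unit productions: K->V, S->K.
Unit pairs (A ⇒* B via units): (K,V), (S,K), (S,V).
S: inherits non-unit rules of {K, S, V} → g | gg | gii | i | iS.
K: inherits non-unit rules of {K, V} → g | gii | iS.
V: inherits non-unit rules of {V} → g | iS.

S -> g | i | gg | iS | gii; K -> g | iS | gii; V -> g | iS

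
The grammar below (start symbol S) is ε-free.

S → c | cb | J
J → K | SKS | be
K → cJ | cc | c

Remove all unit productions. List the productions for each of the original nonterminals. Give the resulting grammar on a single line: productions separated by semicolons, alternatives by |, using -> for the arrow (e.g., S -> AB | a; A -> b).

Unit productions: J->K, S->J.
Unit pairs (A ⇒* B via units): (J,K), (S,J), (S,K).
S: inherits non-unit rules of {J, K, S} → SKS | be | c | cJ | cb | cc.
J: inherits non-unit rules of {J, K} → SKS | be | c | cJ | cc.
K: inherits non-unit rules of {K} → c | cJ | cc.

S -> c | be | cJ | cb | cc | SKS; J -> c | be | cJ | cc | SKS; K -> c | cJ | cc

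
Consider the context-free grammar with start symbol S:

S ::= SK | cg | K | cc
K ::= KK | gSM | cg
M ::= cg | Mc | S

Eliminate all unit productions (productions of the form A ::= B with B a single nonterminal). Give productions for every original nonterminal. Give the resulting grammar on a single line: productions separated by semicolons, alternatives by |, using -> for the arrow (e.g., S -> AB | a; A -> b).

Unit productions: M->S, S->K.
Unit pairs (A ⇒* B via units): (M,K), (M,S), (S,K).
S: inherits non-unit rules of {K, S} → KK | SK | cc | cg | gSM.
K: inherits non-unit rules of {K} → KK | cg | gSM.
M: inherits non-unit rules of {K, M, S} → KK | Mc | SK | cc | cg | gSM.

S -> KK | SK | cc | cg | gSM; K -> KK | cg | gSM; M -> KK | Mc | SK | cc | cg | gSM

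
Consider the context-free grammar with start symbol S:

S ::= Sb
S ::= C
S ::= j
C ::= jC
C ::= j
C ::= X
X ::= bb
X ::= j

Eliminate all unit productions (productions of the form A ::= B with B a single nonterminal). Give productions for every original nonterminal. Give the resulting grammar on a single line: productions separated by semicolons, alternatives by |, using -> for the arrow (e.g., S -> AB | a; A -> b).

S -> j | Sb | bb | jC; C -> j | bb | jC; X -> j | bb

Unit productions: C->X, S->C.
Unit pairs (A ⇒* B via units): (C,X), (S,C), (S,X).
S: inherits non-unit rules of {C, S, X} → Sb | bb | j | jC.
C: inherits non-unit rules of {C, X} → bb | j | jC.
X: inherits non-unit rules of {X} → bb | j.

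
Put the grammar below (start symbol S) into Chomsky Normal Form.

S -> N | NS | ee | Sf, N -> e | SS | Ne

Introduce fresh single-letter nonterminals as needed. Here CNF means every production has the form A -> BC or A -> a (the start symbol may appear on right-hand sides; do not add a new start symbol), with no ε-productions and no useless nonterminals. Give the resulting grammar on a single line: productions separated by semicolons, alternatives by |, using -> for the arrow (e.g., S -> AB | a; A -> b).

S -> e | AA | NA | NS | SB | SS; A -> e; B -> f; N -> e | NA | SS

No ε-productions.
After unit-elimination: S -> e | NS | Ne | SS | Sf | ee; N -> e | Ne | SS.
TERM: introduce A -> e, B -> f and substitute in every rule of length ≥2.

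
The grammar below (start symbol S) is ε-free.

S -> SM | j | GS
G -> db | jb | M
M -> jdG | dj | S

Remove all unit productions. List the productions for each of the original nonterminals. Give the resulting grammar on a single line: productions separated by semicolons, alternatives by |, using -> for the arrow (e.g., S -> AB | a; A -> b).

Unit productions: G->M, M->S.
Unit pairs (A ⇒* B via units): (G,M), (G,S), (M,S).
S: inherits non-unit rules of {S} → GS | SM | j.
G: inherits non-unit rules of {G, M, S} → GS | SM | db | dj | j | jb | jdG.
M: inherits non-unit rules of {M, S} → GS | SM | dj | j | jdG.

S -> j | GS | SM; G -> j | GS | SM | db | dj | jb | jdG; M -> j | GS | SM | dj | jdG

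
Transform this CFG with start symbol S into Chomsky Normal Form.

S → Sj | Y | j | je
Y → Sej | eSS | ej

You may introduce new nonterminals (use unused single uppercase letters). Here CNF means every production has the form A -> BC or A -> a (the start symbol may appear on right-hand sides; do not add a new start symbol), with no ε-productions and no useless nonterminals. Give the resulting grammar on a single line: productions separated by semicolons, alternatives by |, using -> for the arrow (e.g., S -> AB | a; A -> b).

No ε-productions.
After unit-elimination: S -> j | Sj | ej | je | Sej | eSS; Y -> ej | Sej | eSS.
TERM: introduce A -> e, B -> j and substitute in every rule of length ≥2.
BIN: S -> ASS becomes S -> AC, C -> SS; S -> SAB becomes S -> SD, D -> AB; Y -> ASS becomes Y -> AE, E -> SS; Y -> SAB becomes Y -> SF, F -> AB.
Drop unreachable/unproductive: Y.

S -> j | AB | AC | BA | SB | SD; A -> e; B -> j; C -> SS; D -> AB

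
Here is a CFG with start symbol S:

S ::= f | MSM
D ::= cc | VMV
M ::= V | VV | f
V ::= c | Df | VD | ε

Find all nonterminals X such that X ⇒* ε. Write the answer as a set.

Directly nullable (have an ε-rule): {V}.
M is nullable via M -> V (every symbol on the right is already known nullable).
D is nullable via D -> VMV (every symbol on the right is already known nullable).
Not nullable: S — each has a terminal in every rule's right-hand side or depends on a non-nullable symbol.

{D, M, V}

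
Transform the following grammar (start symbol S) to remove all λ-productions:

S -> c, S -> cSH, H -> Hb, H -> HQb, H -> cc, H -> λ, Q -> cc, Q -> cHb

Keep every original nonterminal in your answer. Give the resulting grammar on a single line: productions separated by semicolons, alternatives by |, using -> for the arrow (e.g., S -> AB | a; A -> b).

S -> c | cS | cSH; H -> b | Hb | Qb | cc | HQb; Q -> cb | cc | cHb

Nullable set: {H}.
S -> cSH: H nullable, giving cS | cSH.
Drop H -> λ.
H -> HQb: H nullable, giving HQb | Qb.
H -> Hb: H nullable, giving Hb | b.
Q -> cHb: H nullable, giving cHb | cb.
Unchanged (no nullable symbols): S -> c; H -> cc; Q -> cc.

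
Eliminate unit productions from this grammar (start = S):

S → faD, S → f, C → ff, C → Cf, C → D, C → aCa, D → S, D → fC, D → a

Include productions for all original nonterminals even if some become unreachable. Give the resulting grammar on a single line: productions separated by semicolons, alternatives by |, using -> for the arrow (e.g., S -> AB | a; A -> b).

Unit productions: C->D, D->S.
Unit pairs (A ⇒* B via units): (C,D), (C,S), (D,S).
S: inherits non-unit rules of {S} → f | faD.
C: inherits non-unit rules of {C, D, S} → Cf | a | aCa | f | fC | faD | ff.
D: inherits non-unit rules of {D, S} → a | f | fC | faD.

S -> f | faD; C -> a | f | Cf | fC | ff | aCa | faD; D -> a | f | fC | faD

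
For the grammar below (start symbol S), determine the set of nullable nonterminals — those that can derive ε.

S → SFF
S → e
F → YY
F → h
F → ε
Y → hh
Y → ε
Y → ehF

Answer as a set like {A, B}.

{F, Y}

Directly nullable (have an ε-rule): {F, Y}.
Not nullable: S — each has a terminal in every rule's right-hand side or depends on a non-nullable symbol.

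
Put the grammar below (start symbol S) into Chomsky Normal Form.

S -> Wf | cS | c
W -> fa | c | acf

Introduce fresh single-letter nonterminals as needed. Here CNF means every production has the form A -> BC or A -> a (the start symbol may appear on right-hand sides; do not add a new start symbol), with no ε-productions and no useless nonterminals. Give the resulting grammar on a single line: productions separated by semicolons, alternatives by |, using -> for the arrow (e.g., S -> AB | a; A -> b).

No ε-productions.
No unit productions to eliminate.
TERM: introduce C -> a, B -> c, A -> f and substitute in every rule of length ≥2.
BIN: W -> CBA becomes W -> CD, D -> BA.

S -> c | BS | WA; A -> f; B -> c; C -> a; D -> BA; W -> c | AC | CD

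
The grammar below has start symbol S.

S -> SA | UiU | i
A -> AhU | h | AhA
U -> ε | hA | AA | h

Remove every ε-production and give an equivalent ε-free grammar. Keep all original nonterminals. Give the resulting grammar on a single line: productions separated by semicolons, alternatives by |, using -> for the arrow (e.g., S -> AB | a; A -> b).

Nullable set: {U}.
S -> UiU: U, U nullable, giving Ui | UiU | i | iU.
A -> AhU: U nullable, giving Ah | AhU.
Drop U -> ε.
Unchanged (no nullable symbols): S -> SA; S -> i; A -> AhA; A -> h; U -> AA; U -> h; U -> hA.

S -> i | SA | Ui | iU | UiU; A -> h | Ah | AhA | AhU; U -> h | AA | hA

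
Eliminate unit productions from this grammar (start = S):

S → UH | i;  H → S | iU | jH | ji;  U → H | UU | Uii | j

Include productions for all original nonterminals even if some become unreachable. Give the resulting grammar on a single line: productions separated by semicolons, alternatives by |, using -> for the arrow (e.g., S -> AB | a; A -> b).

S -> i | UH; H -> i | UH | iU | jH | ji; U -> i | j | UH | UU | iU | jH | ji | Uii

Unit productions: H->S, U->H.
Unit pairs (A ⇒* B via units): (H,S), (U,H), (U,S).
S: inherits non-unit rules of {S} → UH | i.
H: inherits non-unit rules of {H, S} → UH | i | iU | jH | ji.
U: inherits non-unit rules of {H, S, U} → UH | UU | Uii | i | iU | j | jH | ji.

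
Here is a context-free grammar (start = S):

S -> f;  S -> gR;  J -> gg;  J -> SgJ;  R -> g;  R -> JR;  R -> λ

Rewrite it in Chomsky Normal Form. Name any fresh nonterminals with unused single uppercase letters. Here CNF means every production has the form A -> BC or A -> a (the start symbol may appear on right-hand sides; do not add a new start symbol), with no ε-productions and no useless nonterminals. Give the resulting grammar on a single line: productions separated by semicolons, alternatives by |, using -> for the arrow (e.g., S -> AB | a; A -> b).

S -> f | g | AR; A -> g; B -> AJ; C -> AJ; J -> AA | SB; R -> g | AA | JR | SC

Nullable: {R}; after ε-elimination: S -> f | g | gR; J -> gg | SgJ; R -> J | g | JR.
After unit-elimination: S -> f | g | gR; J -> gg | SgJ; R -> g | JR | gg | SgJ.
TERM: introduce A -> g and substitute in every rule of length ≥2.
BIN: J -> SAJ becomes J -> SB, B -> AJ; R -> SAJ becomes R -> SC, C -> AJ.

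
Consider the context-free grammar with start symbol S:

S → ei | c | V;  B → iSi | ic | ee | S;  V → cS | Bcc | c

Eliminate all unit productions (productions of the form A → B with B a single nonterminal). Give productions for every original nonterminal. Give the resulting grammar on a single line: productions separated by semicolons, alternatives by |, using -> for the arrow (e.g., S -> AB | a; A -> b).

Unit productions: B->S, S->V.
Unit pairs (A ⇒* B via units): (B,S), (B,V), (S,V).
S: inherits non-unit rules of {S, V} → Bcc | c | cS | ei.
B: inherits non-unit rules of {B, S, V} → Bcc | c | cS | ee | ei | iSi | ic.
V: inherits non-unit rules of {V} → Bcc | c | cS.

S -> c | cS | ei | Bcc; B -> c | cS | ee | ei | ic | Bcc | iSi; V -> c | cS | Bcc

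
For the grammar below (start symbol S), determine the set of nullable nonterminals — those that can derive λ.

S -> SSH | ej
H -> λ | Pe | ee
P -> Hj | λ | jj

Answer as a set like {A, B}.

Directly nullable (have an ε-rule): {H, P}.
Not nullable: S — each has a terminal in every rule's right-hand side or depends on a non-nullable symbol.

{H, P}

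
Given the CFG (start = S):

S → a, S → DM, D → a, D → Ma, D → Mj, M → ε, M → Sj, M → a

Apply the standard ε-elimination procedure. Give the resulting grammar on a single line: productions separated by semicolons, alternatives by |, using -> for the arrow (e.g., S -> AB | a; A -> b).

S -> D | a | DM; D -> a | j | Ma | Mj; M -> a | Sj

Nullable set: {M}.
S -> DM: M nullable, giving D | DM.
D -> Ma: M nullable, giving Ma | a.
D -> Mj: M nullable, giving Mj | j.
Drop M -> ε.
Unchanged (no nullable symbols): S -> a; D -> a; M -> Sj; M -> a.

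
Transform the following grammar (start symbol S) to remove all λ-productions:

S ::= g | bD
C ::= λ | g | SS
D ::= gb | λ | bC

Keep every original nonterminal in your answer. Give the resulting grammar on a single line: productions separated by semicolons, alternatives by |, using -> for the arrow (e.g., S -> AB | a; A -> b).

Nullable set: {C, D}.
S -> bD: D nullable, giving b | bD.
Drop C -> λ.
Drop D -> λ.
D -> bC: C nullable, giving b | bC.
Unchanged (no nullable symbols): S -> g; C -> SS; C -> g; D -> gb.

S -> b | g | bD; C -> g | SS; D -> b | bC | gb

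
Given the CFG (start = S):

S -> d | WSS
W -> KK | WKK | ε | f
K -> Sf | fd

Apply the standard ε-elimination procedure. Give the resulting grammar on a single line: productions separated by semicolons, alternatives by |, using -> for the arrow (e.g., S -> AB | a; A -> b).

S -> d | SS | WSS; K -> Sf | fd; W -> f | KK | WKK

Nullable set: {W}.
S -> WSS: W nullable, giving SS | WSS.
Drop W -> ε.
W -> WKK: W nullable, giving KK | WKK.
Unchanged (no nullable symbols): S -> d; K -> Sf; K -> fd; W -> KK; W -> f.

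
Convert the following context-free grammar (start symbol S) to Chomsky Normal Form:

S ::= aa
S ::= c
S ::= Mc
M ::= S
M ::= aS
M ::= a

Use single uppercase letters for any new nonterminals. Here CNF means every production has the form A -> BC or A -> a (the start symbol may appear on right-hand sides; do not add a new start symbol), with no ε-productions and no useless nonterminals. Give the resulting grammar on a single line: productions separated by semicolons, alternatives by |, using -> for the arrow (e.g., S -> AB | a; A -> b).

S -> c | BB | MA; A -> c; B -> a; M -> a | c | BB | BS | MA

No ε-productions.
After unit-elimination: S -> c | Mc | aa; M -> a | c | Mc | aS | aa.
TERM: introduce B -> a, A -> c and substitute in every rule of length ≥2.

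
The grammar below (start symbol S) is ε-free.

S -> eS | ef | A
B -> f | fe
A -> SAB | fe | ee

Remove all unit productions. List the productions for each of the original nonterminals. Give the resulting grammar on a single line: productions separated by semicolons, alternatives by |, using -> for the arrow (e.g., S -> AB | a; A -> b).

S -> eS | ee | ef | fe | SAB; A -> ee | fe | SAB; B -> f | fe

Unit productions: S->A.
Unit pairs (A ⇒* B via units): (S,A).
S: inherits non-unit rules of {A, S} → SAB | eS | ee | ef | fe.
A: inherits non-unit rules of {A} → SAB | ee | fe.
B: inherits non-unit rules of {B} → f | fe.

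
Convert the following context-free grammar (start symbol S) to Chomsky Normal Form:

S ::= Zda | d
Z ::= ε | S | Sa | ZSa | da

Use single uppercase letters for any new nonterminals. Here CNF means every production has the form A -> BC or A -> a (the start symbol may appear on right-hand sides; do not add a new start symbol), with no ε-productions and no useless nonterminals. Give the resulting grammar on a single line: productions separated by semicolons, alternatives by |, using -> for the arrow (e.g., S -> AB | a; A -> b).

S -> d | AB | ZC; A -> d; B -> a; C -> AB; D -> AB; E -> SB; Z -> d | AB | SB | ZD | ZE

Nullable: {Z}; after ε-elimination: S -> d | da | Zda; Z -> S | Sa | da | ZSa.
After unit-elimination: S -> d | da | Zda; Z -> d | Sa | da | ZSa | Zda.
TERM: introduce B -> a, A -> d and substitute in every rule of length ≥2.
BIN: S -> ZAB becomes S -> ZC, C -> AB; Z -> ZAB becomes Z -> ZD, D -> AB; Z -> ZSB becomes Z -> ZE, E -> SB.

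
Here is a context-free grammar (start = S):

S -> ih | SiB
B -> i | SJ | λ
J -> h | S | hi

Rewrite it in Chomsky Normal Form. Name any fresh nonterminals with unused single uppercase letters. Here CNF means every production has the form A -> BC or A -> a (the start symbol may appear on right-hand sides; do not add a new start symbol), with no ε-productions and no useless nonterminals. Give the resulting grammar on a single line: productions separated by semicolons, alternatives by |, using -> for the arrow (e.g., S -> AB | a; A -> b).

Nullable: {B}; after ε-elimination: S -> Si | ih | SiB; B -> i | SJ; J -> S | h | hi.
After unit-elimination: S -> Si | ih | SiB; B -> i | SJ; J -> h | Si | hi | ih | SiB.
TERM: introduce C -> h, A -> i and substitute in every rule of length ≥2.
BIN: J -> SAB becomes J -> SD, D -> AB; S -> SAB becomes S -> SE, E -> AB.

S -> AC | SA | SE; A -> i; B -> i | SJ; C -> h; D -> AB; E -> AB; J -> h | AC | CA | SA | SD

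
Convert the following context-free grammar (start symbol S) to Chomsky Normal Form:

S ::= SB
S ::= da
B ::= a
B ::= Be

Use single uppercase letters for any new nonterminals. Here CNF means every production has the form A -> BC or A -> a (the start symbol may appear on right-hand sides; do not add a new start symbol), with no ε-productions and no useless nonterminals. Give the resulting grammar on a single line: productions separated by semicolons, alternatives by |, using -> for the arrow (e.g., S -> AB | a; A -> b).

S -> CD | SB; A -> e; B -> a | BA; C -> d; D -> a

No ε-productions.
No unit productions to eliminate.
TERM: introduce D -> a, C -> d, A -> e and substitute in every rule of length ≥2.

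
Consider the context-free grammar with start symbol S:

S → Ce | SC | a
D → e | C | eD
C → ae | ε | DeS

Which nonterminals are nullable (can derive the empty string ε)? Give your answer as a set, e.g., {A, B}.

Directly nullable (have an ε-rule): {C}.
D is nullable via D -> C (every symbol on the right is already known nullable).
Not nullable: S — each has a terminal in every rule's right-hand side or depends on a non-nullable symbol.

{C, D}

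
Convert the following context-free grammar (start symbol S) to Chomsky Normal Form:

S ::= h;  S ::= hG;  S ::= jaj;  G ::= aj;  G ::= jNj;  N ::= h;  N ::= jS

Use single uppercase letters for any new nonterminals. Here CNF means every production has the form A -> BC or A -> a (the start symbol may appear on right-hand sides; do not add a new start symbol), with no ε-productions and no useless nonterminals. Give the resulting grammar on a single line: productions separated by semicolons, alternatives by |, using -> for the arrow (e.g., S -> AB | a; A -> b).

No ε-productions.
No unit productions to eliminate.
TERM: introduce A -> a, C -> h, B -> j and substitute in every rule of length ≥2.
BIN: G -> BNB becomes G -> BD, D -> NB; S -> BAB becomes S -> BE, E -> AB.

S -> h | BE | CG; A -> a; B -> j; C -> h; D -> NB; E -> AB; G -> AB | BD; N -> h | BS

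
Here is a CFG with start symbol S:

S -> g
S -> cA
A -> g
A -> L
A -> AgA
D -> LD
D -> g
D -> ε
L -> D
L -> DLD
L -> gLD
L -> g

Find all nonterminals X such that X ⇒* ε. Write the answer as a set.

{A, D, L}

Directly nullable (have an ε-rule): {D}.
L is nullable via L -> D (every symbol on the right is already known nullable).
A is nullable via A -> L (every symbol on the right is already known nullable).
Not nullable: S — each has a terminal in every rule's right-hand side or depends on a non-nullable symbol.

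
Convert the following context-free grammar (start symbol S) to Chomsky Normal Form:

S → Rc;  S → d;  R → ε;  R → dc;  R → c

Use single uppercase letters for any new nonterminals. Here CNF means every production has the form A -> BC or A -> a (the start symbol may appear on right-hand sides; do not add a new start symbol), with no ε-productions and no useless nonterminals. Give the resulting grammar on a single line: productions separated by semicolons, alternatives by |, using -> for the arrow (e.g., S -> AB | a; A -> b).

Nullable: {R}; after ε-elimination: S -> c | d | Rc; R -> c | dc.
No unit productions to eliminate.
TERM: introduce B -> c, A -> d and substitute in every rule of length ≥2.

S -> c | d | RB; A -> d; B -> c; R -> c | AB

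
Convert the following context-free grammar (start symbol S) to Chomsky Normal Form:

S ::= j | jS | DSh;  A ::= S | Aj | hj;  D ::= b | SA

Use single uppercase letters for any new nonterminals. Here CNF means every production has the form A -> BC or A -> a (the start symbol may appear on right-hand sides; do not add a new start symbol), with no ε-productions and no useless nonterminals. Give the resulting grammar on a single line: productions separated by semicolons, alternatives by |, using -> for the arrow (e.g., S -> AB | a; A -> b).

No ε-productions.
After unit-elimination: S -> j | jS | DSh; A -> j | Aj | hj | jS | DSh; D -> b | SA.
TERM: introduce C -> h, B -> j and substitute in every rule of length ≥2.
BIN: A -> DSC becomes A -> DE, E -> SC; S -> DSC becomes S -> DF, F -> SC.

S -> j | BS | DF; A -> j | AB | BS | CB | DE; B -> j; C -> h; D -> b | SA; E -> SC; F -> SC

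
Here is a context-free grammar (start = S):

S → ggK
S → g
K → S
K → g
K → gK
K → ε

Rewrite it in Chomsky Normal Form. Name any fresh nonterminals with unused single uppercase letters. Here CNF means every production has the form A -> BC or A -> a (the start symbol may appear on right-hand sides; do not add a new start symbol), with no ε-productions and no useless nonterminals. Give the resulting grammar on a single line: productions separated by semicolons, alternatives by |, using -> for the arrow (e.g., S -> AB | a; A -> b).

Nullable: {K}; after ε-elimination: S -> g | gg | ggK; K -> S | g | gK.
After unit-elimination: S -> g | gg | ggK; K -> g | gK | gg | ggK.
TERM: introduce A -> g and substitute in every rule of length ≥2.
BIN: K -> AAK becomes K -> AB, B -> AK; S -> AAK becomes S -> AC, C -> AK.

S -> g | AA | AC; A -> g; B -> AK; C -> AK; K -> g | AA | AB | AK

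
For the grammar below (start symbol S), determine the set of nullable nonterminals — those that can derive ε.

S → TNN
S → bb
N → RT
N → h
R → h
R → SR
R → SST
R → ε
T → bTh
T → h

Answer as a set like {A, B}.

Directly nullable (have an ε-rule): {R}.
Not nullable: N, S, T — each has a terminal in every rule's right-hand side or depends on a non-nullable symbol.

{R}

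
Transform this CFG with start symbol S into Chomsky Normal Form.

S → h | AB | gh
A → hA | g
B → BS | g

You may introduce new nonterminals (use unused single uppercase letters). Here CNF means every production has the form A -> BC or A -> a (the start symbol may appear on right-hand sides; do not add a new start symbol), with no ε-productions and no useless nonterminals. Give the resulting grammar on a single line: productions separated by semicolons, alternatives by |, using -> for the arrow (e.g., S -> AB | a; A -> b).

S -> h | AB | DC; A -> g | CA; B -> g | BS; C -> h; D -> g

No ε-productions.
No unit productions to eliminate.
TERM: introduce D -> g, C -> h and substitute in every rule of length ≥2.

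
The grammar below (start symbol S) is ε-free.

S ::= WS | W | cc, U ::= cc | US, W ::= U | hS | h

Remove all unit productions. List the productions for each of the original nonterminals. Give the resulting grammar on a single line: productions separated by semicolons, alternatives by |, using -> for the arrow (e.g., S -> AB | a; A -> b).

S -> h | US | WS | cc | hS; U -> US | cc; W -> h | US | cc | hS

Unit productions: S->W, W->U.
Unit pairs (A ⇒* B via units): (S,U), (S,W), (W,U).
S: inherits non-unit rules of {S, U, W} → US | WS | cc | h | hS.
U: inherits non-unit rules of {U} → US | cc.
W: inherits non-unit rules of {U, W} → US | cc | h | hS.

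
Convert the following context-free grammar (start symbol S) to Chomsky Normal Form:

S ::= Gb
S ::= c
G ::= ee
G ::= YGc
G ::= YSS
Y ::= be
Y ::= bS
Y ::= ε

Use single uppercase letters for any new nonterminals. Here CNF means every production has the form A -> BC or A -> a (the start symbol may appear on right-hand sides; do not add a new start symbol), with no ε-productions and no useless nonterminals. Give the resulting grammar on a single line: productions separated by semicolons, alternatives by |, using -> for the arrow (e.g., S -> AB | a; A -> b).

Nullable: {Y}; after ε-elimination: S -> c | Gb; G -> Gc | SS | ee | YGc | YSS; Y -> bS | be.
No unit productions to eliminate.
TERM: introduce C -> b, A -> c, B -> e and substitute in every rule of length ≥2.
BIN: G -> YGA becomes G -> YD, D -> GA; G -> YSS becomes G -> YE, E -> SS.

S -> c | GC; A -> c; B -> e; C -> b; D -> GA; E -> SS; G -> BB | GA | SS | YD | YE; Y -> CB | CS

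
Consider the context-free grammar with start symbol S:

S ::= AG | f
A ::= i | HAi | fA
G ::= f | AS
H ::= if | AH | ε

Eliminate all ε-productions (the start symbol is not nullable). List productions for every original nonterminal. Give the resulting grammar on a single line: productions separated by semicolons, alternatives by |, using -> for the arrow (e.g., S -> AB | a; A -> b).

Nullable set: {H}.
A -> HAi: H nullable, giving Ai | HAi.
Drop H -> ε.
H -> AH: H nullable, giving A | AH.
Unchanged (no nullable symbols): S -> AG; S -> f; A -> fA; A -> i; G -> AS; G -> f; H -> if.

S -> f | AG; A -> i | Ai | fA | HAi; G -> f | AS; H -> A | AH | if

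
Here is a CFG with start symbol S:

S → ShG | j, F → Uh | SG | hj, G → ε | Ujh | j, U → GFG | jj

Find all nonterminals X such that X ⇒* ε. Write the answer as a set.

Directly nullable (have an ε-rule): {G}.
Not nullable: F, S, U — each has a terminal in every rule's right-hand side or depends on a non-nullable symbol.

{G}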